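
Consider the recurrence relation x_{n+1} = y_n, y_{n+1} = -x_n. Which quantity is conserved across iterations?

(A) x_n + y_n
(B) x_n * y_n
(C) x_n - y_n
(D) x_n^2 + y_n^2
D

For the recurrence x_{n+1} = y_n, y_{n+1} = -x_n:

x_{n+1}^2 + y_{n+1}^2 = y_n^2 + (-x_n)^2 = x_n^2 + y_n^2
The sum of squares is conserved (like energy in a harmonic oscillator).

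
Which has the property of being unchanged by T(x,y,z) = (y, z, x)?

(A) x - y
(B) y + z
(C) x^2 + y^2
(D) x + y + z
D

Apply T(x,y,z) = (y, z, x) to each option, i.e. replace (x, y, z) by the transformed coordinates.
Substitute the transformed coordinates into each option and compare with the original:
(A) x - y  ->  (y) - (z) = y - z   [differs from x - y: not invariant]
(B) y + z  ->  (z) + (x) = x + z   [differs from y + z: not invariant]
(C) x^2 + y^2  ->  (y)^2 + (z)^2 = y^2 + z^2   [differs from x^2 + y^2: not invariant]
(D) x + y + z  ->  (y) + (z) + (x) = x + y + z   [equals x + y + z: invariant]

Only option (D), x + y + z, is unchanged by the transformation.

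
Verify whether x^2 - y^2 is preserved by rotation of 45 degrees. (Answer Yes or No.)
No

Applying rotation by 45 degrees: x' = x*cos(45 degrees) - y*sin(45 degrees) = sqrt(2)x/2 - sqrt(2)y/2, y' = x*sin(45 degrees) + y*cos(45 degrees) = sqrt(2)x/2 + sqrt(2)y/2

Substituting into x^2 - y^2:
(sqrt(2)x/2 - sqrt(2)y/2)^2 - (sqrt(2)x/2 + sqrt(2)y/2)^2
= -2xy

This differs from the original expression x^2 - y^2, so it is NOT invariant.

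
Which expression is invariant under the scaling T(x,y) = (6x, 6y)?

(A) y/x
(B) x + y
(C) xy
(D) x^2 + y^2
A

Under the uniform scaling T(x,y) = (6x, 6y):
Substitute the transformed coordinates into each option and compare with the original:
(A) y/x  ->  (6y)/(6x) = y/x   [equals y/x: invariant]
(B) x + y  ->  (6x) + (6y) = 6x + 6y   [differs from x + y: not invariant]
(C) xy  ->  (6x)(6y) = 36xy   [differs from xy: not invariant]
(D) x^2 + y^2  ->  (6x)^2 + (6y)^2 = 36x^2 + 36y^2   [differs from x^2 + y^2: not invariant]

Only option (A), y/x, is unchanged by the transformation.
The common factor 6 cancels in a ratio of coordinates, while sums, products and sums of squares pick up factors of 6 or 36.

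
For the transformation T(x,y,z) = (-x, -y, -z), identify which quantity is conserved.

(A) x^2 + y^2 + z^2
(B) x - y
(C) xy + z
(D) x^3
A

Apply T(x,y,z) = (-x, -y, -z) to each option, i.e. replace (x, y, z) by the transformed coordinates.
Substitute the transformed coordinates into each option and compare with the original:
(A) x^2 + y^2 + z^2  ->  (-x)^2 + (-y)^2 + (-z)^2 = x^2 + y^2 + z^2   [equals x^2 + y^2 + z^2: invariant]
(B) x - y  ->  (-x) - (-y) = -x + y   [differs from x - y: not invariant]
(C) xy + z  ->  (-x)(-y) + (-z) = xy - z   [differs from xy + z: not invariant]
(D) x^3  ->  (-x)^3 = -x^3   [differs from x^3: not invariant]

Only option (A), x^2 + y^2 + z^2, is unchanged by the transformation.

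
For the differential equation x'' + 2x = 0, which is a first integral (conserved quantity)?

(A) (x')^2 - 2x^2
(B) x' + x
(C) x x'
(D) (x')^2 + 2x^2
D

A first integral I satisfies dI/dt = 0 along every solution. Differentiate each option and use the equation of motion:
(A) d/dt[(x')^2 - 2x^2] = 2x'x'' - 4x x' = -8x x', not identically 0
(B) d/dt[x' + x] = x'' + x' = -2x + x', not identically 0
(C) d/dt[x x'] = (x')^2 + x x'' = (x')^2 - 2x^2, not identically 0
(D) d/dt[(x')^2 + 2x^2] = 2x'x'' + 4x x' = 2x'(-2x) + 4x x' = 0

Only (D) has zero time-derivative. So the energy-like quantity (x')^2 + 2x^2 is the first integral.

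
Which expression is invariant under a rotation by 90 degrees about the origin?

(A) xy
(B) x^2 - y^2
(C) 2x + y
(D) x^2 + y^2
D

A rotation by 90 degrees sends (x, y) to (-y, x).
Substitute the transformed coordinates into each option and compare with the original:
(A) xy  ->  (-y)(x) = -xy   [differs from xy: not invariant]
(B) x^2 - y^2  ->  (-y)^2 - (x)^2 = -x^2 + y^2   [differs from x^2 - y^2: not invariant]
(C) 2x + y  ->  2(-y) + (x) = x - 2y   [differs from 2x + y: not invariant]
(D) x^2 + y^2  ->  (-y)^2 + (x)^2 = x^2 + y^2   [equals x^2 + y^2: invariant]

Only option (D), x^2 + y^2, is unchanged by the transformation.
Geometrically, x^2 + y^2 is the squared distance from the origin, which every rotation about the origin preserves.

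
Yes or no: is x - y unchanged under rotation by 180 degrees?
No

Applying rotation by 180 degrees: x' = x*cos(180 degrees) - y*sin(180 degrees) = -x, y' = x*sin(180 degrees) + y*cos(180 degrees) = -y

Substituting into x - y:
(-x) - (-y)
= -x + y

This differs from the original expression x - y, so it is NOT invariant.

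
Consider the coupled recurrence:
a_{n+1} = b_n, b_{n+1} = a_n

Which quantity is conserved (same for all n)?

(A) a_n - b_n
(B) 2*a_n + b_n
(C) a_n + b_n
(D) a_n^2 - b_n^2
C

Replace a_n by a_{n+1} = b_n and b_n by b_{n+1} = a_n in each option and simplify:
(A) a_n - b_n  ->  (b_n) - (a_n) = -a_n + b_n   [not conserved]
(B) 2*a_n + b_n  ->  2*(b_n) + (a_n) = a_n + 2*b_n   [not conserved]
(C) a_n + b_n  ->  (b_n) + (a_n) = a_n + b_n   [conserved]
(D) a_n^2 - b_n^2  ->  (b_n)^2 - (a_n)^2 = -a_n^2 + b_n^2   [not conserved]

Only (C) a_n + b_n returns to itself after one step, so it is the conserved quantity.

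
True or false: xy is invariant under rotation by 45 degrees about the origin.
False

Applying rotation by 45 degrees: x' = x*cos(45 degrees) - y*sin(45 degrees) = sqrt(2)x/2 - sqrt(2)y/2, y' = x*sin(45 degrees) + y*cos(45 degrees) = sqrt(2)x/2 + sqrt(2)y/2

Substituting into xy:
(sqrt(2)x/2 - sqrt(2)y/2)(sqrt(2)x/2 + sqrt(2)y/2)
= x^2/2 - y^2/2

This differs from the original expression xy, so it is NOT invariant.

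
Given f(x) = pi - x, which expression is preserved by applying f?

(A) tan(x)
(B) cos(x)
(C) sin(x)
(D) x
C

For f(x) = pi - x:
sin(pi - x) = sin(x), so sine is invariant under this transformation.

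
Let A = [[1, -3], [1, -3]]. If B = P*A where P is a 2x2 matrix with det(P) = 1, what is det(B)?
0

By the multiplicative property of determinants, det(B) = det(P*A) = det(P) * det(A) = det(A),
so the determinant is invariant under multiplication by any determinant-1 matrix; we just need det(A).

det(A) = (1)(-3) - (-3)(1) = -3 - (-3) = 0

Therefore det(B) = 1 * 0 = 0.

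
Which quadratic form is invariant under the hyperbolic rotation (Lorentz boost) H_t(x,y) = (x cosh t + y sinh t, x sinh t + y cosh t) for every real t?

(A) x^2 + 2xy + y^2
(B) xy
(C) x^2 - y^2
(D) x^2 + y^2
C

Write x' = x cosh t + y sinh t, y' = x sinh t + y cosh t and substitute into each option:
(A) x^2 + 2xy + y^2: (x' + y')^2 with x' + y' = (x + y)(cosh t + sinh t) = (x + y)e^t, so it becomes (x + y)^2 e^(2t)   [not invariant for t != 0]
(B) xy: (x cosh t + y sinh t)(x sinh t + y cosh t) = xy(cosh^2 t + sinh^2 t) + (x^2 + y^2) sinh t cosh t = xy cosh 2t + (x^2 + y^2)(sinh 2t)/2   [not invariant for t != 0]
(C) x^2 - y^2: (x cosh t + y sinh t)^2 - (x sinh t + y cosh t)^2 = x^2(cosh^2 t - sinh^2 t) + 2xy(cosh t sinh t - sinh t cosh t) + y^2(sinh^2 t - cosh^2 t) = x^2 - y^2   [invariant, using cosh^2 t - sinh^2 t = 1]
(D) x^2 + y^2: (x cosh t + y sinh t)^2 + (x sinh t + y cosh t)^2 = (x^2 + y^2)(cosh^2 t + sinh^2 t) + 4xy sinh t cosh t = (x^2 + y^2) cosh 2t + 2xy sinh 2t   [not invariant for t != 0]

Only (C) x^2 - y^2 is unchanged; it is the Minkowski form preserved by Lorentz boosts, just as x^2 + y^2 is preserved by ordinary rotations.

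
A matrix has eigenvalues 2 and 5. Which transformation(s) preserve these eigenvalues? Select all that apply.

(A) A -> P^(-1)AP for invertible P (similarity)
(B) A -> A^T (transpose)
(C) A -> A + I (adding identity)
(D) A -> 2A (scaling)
A and B

Eigenvalues are preserved by:
1. Similarity transformations: A -> P^(-1)AP (same characteristic polynomial)
2. Transpose: A^T has the same eigenvalues as A

Eigenvalues are NOT preserved by:
- Adding identity: eigenvalues become 2+1, 5+1
- Scaling: eigenvalues become 4, 10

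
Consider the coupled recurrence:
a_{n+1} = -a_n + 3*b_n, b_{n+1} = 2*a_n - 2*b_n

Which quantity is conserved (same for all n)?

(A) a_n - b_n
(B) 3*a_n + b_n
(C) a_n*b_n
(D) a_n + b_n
D

Replace a_n by a_{n+1} = -a_n + 3*b_n and b_n by b_{n+1} = 2*a_n - 2*b_n in each option and simplify:
(A) a_n - b_n  ->  (-a_n + 3*b_n) - (2*a_n - 2*b_n) = -3*a_n + 5*b_n   [not conserved]
(B) 3*a_n + b_n  ->  3*(-a_n + 3*b_n) + (2*a_n - 2*b_n) = -a_n + 7*b_n   [not conserved]
(C) a_n*b_n  ->  (-a_n + 3*b_n)*(2*a_n - 2*b_n) = -2*a_n^2 + 8*a_n*b_n - 6*b_n^2   [not conserved]
(D) a_n + b_n  ->  (-a_n + 3*b_n) + (2*a_n - 2*b_n) = a_n + b_n   [conserved]

Only (D) a_n + b_n returns to itself after one step, so it is the conserved quantity.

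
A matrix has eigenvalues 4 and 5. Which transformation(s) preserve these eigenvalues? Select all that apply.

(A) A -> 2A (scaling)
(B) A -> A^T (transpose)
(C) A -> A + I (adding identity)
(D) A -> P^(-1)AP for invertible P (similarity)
B and D

Eigenvalues are preserved by:
1. Similarity transformations: A -> P^(-1)AP (same characteristic polynomial)
2. Transpose: A^T has the same eigenvalues as A

Eigenvalues are NOT preserved by:
- Adding identity: eigenvalues become 4+1, 5+1
- Scaling: eigenvalues become 8, 10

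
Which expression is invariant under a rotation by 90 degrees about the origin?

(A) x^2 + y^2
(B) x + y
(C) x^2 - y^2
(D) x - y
A

A rotation by 90 degrees sends (x, y) to (-y, x).
Substitute the transformed coordinates into each option and compare with the original:
(A) x^2 + y^2  ->  (-y)^2 + (x)^2 = x^2 + y^2   [equals x^2 + y^2: invariant]
(B) x + y  ->  (-y) + (x) = x - y   [differs from x + y: not invariant]
(C) x^2 - y^2  ->  (-y)^2 - (x)^2 = -x^2 + y^2   [differs from x^2 - y^2: not invariant]
(D) x - y  ->  (-y) - (x) = -x - y   [differs from x - y: not invariant]

Only option (A), x^2 + y^2, is unchanged by the transformation.
Geometrically, x^2 + y^2 is the squared distance from the origin, which every rotation about the origin preserves.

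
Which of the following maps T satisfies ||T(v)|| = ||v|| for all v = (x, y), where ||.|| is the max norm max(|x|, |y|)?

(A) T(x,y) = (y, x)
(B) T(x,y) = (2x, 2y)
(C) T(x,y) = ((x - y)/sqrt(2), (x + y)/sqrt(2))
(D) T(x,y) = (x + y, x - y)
A

A transformation preserves a norm if ||T(v)|| = ||v|| for every v; a single vector where the norm changes rules an option out.

(A) T(x,y) = (y, x): preserves the norm -- it only permutes the coordinates and/or flips signs, which leaves max(|x|, |y|) unchanged.
(B) T(x,y) = (2x, 2y): v = (1, 0) has norm max(|1|, |0|) = 1, but T(v) = (2, 0) has norm 2 -- not preserved.
(C) T(x,y) = ((x - y)/sqrt(2), (x + y)/sqrt(2)): v = (1, 0) has norm max(|1|, |0|) = 1, but T(v) = (sqrt(2)/2, sqrt(2)/2) has norm sqrt(2)/2 -- not preserved.
(D) T(x,y) = (x + y, x - y): v = (1, 1) has norm max(|1|, |1|) = 1, but T(v) = (2, 0) has norm 2 -- not preserved.

Therefore the answer is (A).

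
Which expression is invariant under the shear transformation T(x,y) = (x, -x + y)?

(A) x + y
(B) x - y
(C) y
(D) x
D

Under the shear T(x,y) = (x, -x + y):
Substitute the transformed coordinates into each option and compare with the original:
(A) x + y  ->  (x) + (-x + y) = y   [differs from x + y: not invariant]
(B) x - y  ->  (x) - (-x + y) = 2x - y   [differs from x - y: not invariant]
(C) y  ->  (-x + y) = -x + y   [differs from y: not invariant]
(D) x  ->  (x) = x   [equals x: invariant]

Only option (D), x, is unchanged by the transformation.
A vertical shear moves points parallel to the y-axis, so the x-coordinate (and any function of x alone) is unchanged.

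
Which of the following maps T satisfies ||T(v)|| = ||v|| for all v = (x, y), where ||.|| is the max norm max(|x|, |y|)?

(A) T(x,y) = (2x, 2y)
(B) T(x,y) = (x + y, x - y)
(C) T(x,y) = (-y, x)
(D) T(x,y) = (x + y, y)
C

A transformation preserves a norm if ||T(v)|| = ||v|| for every v; a single vector where the norm changes rules an option out.

(A) T(x,y) = (2x, 2y): v = (1, 0) has norm max(|1|, |0|) = 1, but T(v) = (2, 0) has norm 2 -- not preserved.
(B) T(x,y) = (x + y, x - y): v = (1, 1) has norm max(|1|, |1|) = 1, but T(v) = (2, 0) has norm 2 -- not preserved.
(C) T(x,y) = (-y, x): preserves the norm -- it only permutes the coordinates and/or flips signs, which leaves max(|x|, |y|) unchanged.
(D) T(x,y) = (x + y, y): v = (1, 1) has norm max(|1|, |1|) = 1, but T(v) = (2, 1) has norm 2 -- not preserved.

Therefore the answer is (C).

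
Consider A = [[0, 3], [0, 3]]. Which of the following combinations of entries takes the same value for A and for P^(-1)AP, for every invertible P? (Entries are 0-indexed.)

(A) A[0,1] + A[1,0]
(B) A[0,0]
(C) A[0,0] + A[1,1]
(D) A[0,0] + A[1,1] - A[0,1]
C

A[0,0] + A[1,1] is the trace of A. By the cyclic property of the trace, tr(P^(-1)AP) = tr(APP^(-1)) = tr(A), so it is the same for every matrix similar to A.

The other combinations are not similarity invariants. For example, take P = [[1, 1], [1, 2]] (det P = 1), so P^(-1) = [[2, -1], [-1, 1]] and
B = P^(-1)AP = [[3, 6], [0, 0]].
Evaluating each option on A and on B:
(A) A[0,1] + A[1,0]: 3 for A, 6 for B -> changes
(B) A[0,0]: 0 for A, 3 for B -> changes
(C) A[0,0] + A[1,1]: 3 for A, 3 for B -> unchanged
(D) A[0,0] + A[1,1] - A[0,1]: 0 for A, -3 for B -> changes

Only (C) A[0,0] + A[1,1] = 3 survives (and it does so for every P, not just this one), so it is the invariant.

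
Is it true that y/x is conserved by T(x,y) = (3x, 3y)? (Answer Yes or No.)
Yes

Substitute T(x,y) = (3x, 3y) into the expression and compare with the original.

Original: y/x
After applying T: (3y)/(3x) = y/x

This is identical to the original y/x, so the expression is invariant.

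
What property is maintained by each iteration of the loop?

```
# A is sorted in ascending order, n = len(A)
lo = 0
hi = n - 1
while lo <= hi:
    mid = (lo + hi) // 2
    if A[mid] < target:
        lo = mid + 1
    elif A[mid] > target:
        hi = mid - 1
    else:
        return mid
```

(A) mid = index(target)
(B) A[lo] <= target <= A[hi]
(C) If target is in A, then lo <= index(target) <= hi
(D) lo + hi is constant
C

A loop invariant must hold before the first iteration and be re-established by every execution of the body.

(C) If target is in A, then lo <= index(target) <= hi: Before the loop [lo, hi] = [0, n-1] covers every index. When A[mid] < target, sortedness puts target strictly to the right of mid, so setting lo = mid + 1 keeps index(target) in [lo, hi]; symmetrically for hi = mid - 1. Hence 'if target is in A then lo <= index(target) <= hi' holds after every iteration, and when lo > hi it proves target is absent.

The other options fail:
(A) mid = index(target): mid is just the current probe; it equals index(target) only on the iteration that returns.
(B) A[lo] <= target <= A[hi]: fails when target is not in A (e.g. target < A[0] already violates it before the loop), so it is not maintained in general.
(D) lo + hi is constant: each iteration moves exactly one of lo, hi, so lo + hi changes (e.g. 0 + (n-1) becomes (mid+1) + (n-1)).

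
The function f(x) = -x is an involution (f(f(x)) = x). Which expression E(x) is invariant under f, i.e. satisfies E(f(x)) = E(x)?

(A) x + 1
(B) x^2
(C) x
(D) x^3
B

Replace x by f(x) = -x in each option and simplify. As a quick numerical cross-check, also compare E(4) with E(f(4)) = E(-4).

(A) x + 1  ->  (-x) + 1 = 1 - x; check: E(4) = 5 but E(-4) = -3.   [not invariant]
(B) x^2  ->  (-x)^2, which simplifies back to x^2; check: E(4) = 16, E(-4) = 16.   [invariant]
(C) x  ->  (-x) = -x; check: E(4) = 4 but E(-4) = -4.   [not invariant]
(D) x^3  ->  (-x)^3 = -x^3; check: E(4) = 64 but E(-4) = -64.   [not invariant]

Only (B) is unchanged. E is symmetric under swapping x with f(x) = -x, which is exactly what an involution does.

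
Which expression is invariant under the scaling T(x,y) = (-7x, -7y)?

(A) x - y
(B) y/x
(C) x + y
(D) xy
B

Under the uniform scaling T(x,y) = (-7x, -7y):
Substitute the transformed coordinates into each option and compare with the original:
(A) x - y  ->  (-7x) - (-7y) = -7x + 7y   [differs from x - y: not invariant]
(B) y/x  ->  (-7y)/(-7x) = y/x   [equals y/x: invariant]
(C) x + y  ->  (-7x) + (-7y) = -7x - 7y   [differs from x + y: not invariant]
(D) xy  ->  (-7x)(-7y) = 49xy   [differs from xy: not invariant]

Only option (B), y/x, is unchanged by the transformation.
The common factor -7 cancels in a ratio of coordinates, while sums, products and sums of squares pick up factors of -7 or 49.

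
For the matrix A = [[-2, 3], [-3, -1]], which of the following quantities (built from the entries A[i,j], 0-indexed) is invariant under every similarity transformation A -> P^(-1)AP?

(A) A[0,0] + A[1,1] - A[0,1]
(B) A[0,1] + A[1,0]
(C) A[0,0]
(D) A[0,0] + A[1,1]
D

A[0,0] + A[1,1] is the trace of A. By the cyclic property of the trace, tr(P^(-1)AP) = tr(APP^(-1)) = tr(A), so it is the same for every matrix similar to A.

The other combinations are not similarity invariants. For example, take P = [[1, 1], [0, 1]] (det P = 1), so P^(-1) = [[1, -1], [0, 1]] and
B = P^(-1)AP = [[1, 5], [-3, -4]].
Evaluating each option on A and on B:
(A) A[0,0] + A[1,1] - A[0,1]: -6 for A, -8 for B -> changes
(B) A[0,1] + A[1,0]: 0 for A, 2 for B -> changes
(C) A[0,0]: -2 for A, 1 for B -> changes
(D) A[0,0] + A[1,1]: -3 for A, -3 for B -> unchanged

Only (D) A[0,0] + A[1,1] = -3 survives (and it does so for every P, not just this one), so it is the invariant.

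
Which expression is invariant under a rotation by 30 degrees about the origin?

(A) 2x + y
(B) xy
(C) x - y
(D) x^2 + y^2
D

A rotation by 30 degrees sends (x, y) to (sqrt(3)x/2 - y/2, x/2 + sqrt(3)y/2).
Substitute the transformed coordinates into each option and compare with the original:
(A) 2x + y  ->  2(sqrt(3)x/2 - y/2) + (x/2 + sqrt(3)y/2) = x/2 + sqrt(3)x - y + sqrt(3)y/2   [differs from 2x + y: not invariant]
(B) xy  ->  (sqrt(3)x/2 - y/2)(x/2 + sqrt(3)y/2) = sqrt(3)x^2/4 + xy/2 - sqrt(3)y^2/4   [differs from xy: not invariant]
(C) x - y  ->  (sqrt(3)x/2 - y/2) - (x/2 + sqrt(3)y/2) = -x/2 + sqrt(3)x/2 - sqrt(3)y/2 - y/2   [differs from x - y: not invariant]
(D) x^2 + y^2  ->  (sqrt(3)x/2 - y/2)^2 + (x/2 + sqrt(3)y/2)^2 = x^2 + y^2   [equals x^2 + y^2: invariant]

Only option (D), x^2 + y^2, is unchanged by the transformation.
Geometrically, x^2 + y^2 is the squared distance from the origin, which every rotation about the origin preserves.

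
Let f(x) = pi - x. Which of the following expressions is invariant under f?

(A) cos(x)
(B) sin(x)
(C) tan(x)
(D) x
B

For f(x) = pi - x:
sin(pi - x) = sin(x), so sine is invariant under this transformation.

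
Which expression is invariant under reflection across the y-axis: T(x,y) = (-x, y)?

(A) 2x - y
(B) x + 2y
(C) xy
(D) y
D

The map is reflection across the y-axis: T(x,y) = (-x, y).
Substitute the transformed coordinates into each option and compare with the original:
(A) 2x - y  ->  2(-x) - (y) = -2x - y   [differs from 2x - y: not invariant]
(B) x + 2y  ->  (-x) + 2(y) = -x + 2y   [differs from x + 2y: not invariant]
(C) xy  ->  (-x)(y) = -xy   [differs from xy: not invariant]
(D) y  ->  (y) = y   [equals y: invariant]

Only option (D), y, is unchanged by the transformation.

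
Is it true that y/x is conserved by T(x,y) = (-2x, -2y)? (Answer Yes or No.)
Yes

Substitute T(x,y) = (-2x, -2y) into the expression and compare with the original.

Original: y/x
After applying T: (-2y)/(-2x) = y/x

This is identical to the original y/x, so the expression is invariant.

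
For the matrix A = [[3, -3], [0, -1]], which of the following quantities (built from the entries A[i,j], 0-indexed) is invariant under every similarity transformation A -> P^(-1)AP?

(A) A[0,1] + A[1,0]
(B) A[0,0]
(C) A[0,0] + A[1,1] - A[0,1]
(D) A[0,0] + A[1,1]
D

A[0,0] + A[1,1] is the trace of A. By the cyclic property of the trace, tr(P^(-1)AP) = tr(APP^(-1)) = tr(A), so it is the same for every matrix similar to A.

The other combinations are not similarity invariants. For example, take P = [[2, 1], [1, 1]] (det P = 1), so P^(-1) = [[1, -1], [-1, 2]] and
B = P^(-1)AP = [[4, 1], [-5, -2]].
Evaluating each option on A and on B:
(A) A[0,1] + A[1,0]: -3 for A, -4 for B -> changes
(B) A[0,0]: 3 for A, 4 for B -> changes
(C) A[0,0] + A[1,1] - A[0,1]: 5 for A, 1 for B -> changes
(D) A[0,0] + A[1,1]: 2 for A, 2 for B -> unchanged

Only (D) A[0,0] + A[1,1] = 2 survives (and it does so for every P, not just this one), so it is the invariant.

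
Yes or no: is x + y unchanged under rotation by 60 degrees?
No

Applying rotation by 60 degrees: x' = x*cos(60 degrees) - y*sin(60 degrees) = x/2 - sqrt(3)y/2, y' = x*sin(60 degrees) + y*cos(60 degrees) = sqrt(3)x/2 + y/2

Substituting into x + y:
(x/2 - sqrt(3)y/2) + (sqrt(3)x/2 + y/2)
= x/2 + sqrt(3)x/2 - sqrt(3)y/2 + y/2

This differs from the original expression x + y, so it is NOT invariant.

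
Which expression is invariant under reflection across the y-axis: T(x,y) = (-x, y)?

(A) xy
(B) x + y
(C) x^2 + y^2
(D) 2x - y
C

The map is reflection across the y-axis: T(x,y) = (-x, y).
Substitute the transformed coordinates into each option and compare with the original:
(A) xy  ->  (-x)(y) = -xy   [differs from xy: not invariant]
(B) x + y  ->  (-x) + (y) = -x + y   [differs from x + y: not invariant]
(C) x^2 + y^2  ->  (-x)^2 + (y)^2 = x^2 + y^2   [equals x^2 + y^2: invariant]
(D) 2x - y  ->  2(-x) - (y) = -2x - y   [differs from 2x - y: not invariant]

Only option (C), x^2 + y^2, is unchanged by the transformation.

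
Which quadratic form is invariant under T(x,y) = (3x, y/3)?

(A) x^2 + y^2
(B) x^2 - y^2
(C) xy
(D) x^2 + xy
C

T multiplies x by 3 and divides y by 3.
Substitute the transformed coordinates into each option and compare with the original:
(A) x^2 + y^2  ->  (3x)^2 + (y/3)^2 = 9x^2 + y^2/9   [differs from x^2 + y^2: not invariant]
(B) x^2 - y^2  ->  (3x)^2 - (y/3)^2 = 9x^2 - y^2/9   [differs from x^2 - y^2: not invariant]
(C) xy  ->  (3x)(y/3) = xy   [equals xy: invariant]
(D) x^2 + xy  ->  (3x)^2 + (3x)(y/3) = 9x^2 + xy   [differs from x^2 + xy: not invariant]

Only option (C), xy, is unchanged by the transformation.
The factors 3 and 1/3 cancel only in the pure product xy.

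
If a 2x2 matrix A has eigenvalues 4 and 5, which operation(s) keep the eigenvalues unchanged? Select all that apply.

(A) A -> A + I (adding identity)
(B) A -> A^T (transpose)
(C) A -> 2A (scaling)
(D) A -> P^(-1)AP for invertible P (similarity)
B and D

Eigenvalues are preserved by:
1. Similarity transformations: A -> P^(-1)AP (same characteristic polynomial)
2. Transpose: A^T has the same eigenvalues as A

Eigenvalues are NOT preserved by:
- Adding identity: eigenvalues become 4+1, 5+1
- Scaling: eigenvalues become 8, 10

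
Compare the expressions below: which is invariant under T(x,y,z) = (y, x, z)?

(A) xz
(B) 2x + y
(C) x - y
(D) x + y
D

Apply T(x,y,z) = (y, x, z) to each option, i.e. replace (x, y, z) by the transformed coordinates.
Substitute the transformed coordinates into each option and compare with the original:
(A) xz  ->  (y)(z) = yz   [differs from xz: not invariant]
(B) 2x + y  ->  2(y) + (x) = x + 2y   [differs from 2x + y: not invariant]
(C) x - y  ->  (y) - (x) = -x + y   [differs from x - y: not invariant]
(D) x + y  ->  (y) + (x) = x + y   [equals x + y: invariant]

Only option (D), x + y, is unchanged by the transformation.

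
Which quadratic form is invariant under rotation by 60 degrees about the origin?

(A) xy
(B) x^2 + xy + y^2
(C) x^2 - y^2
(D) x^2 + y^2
D

Rotation by 60 degrees sends (x, y) to (x/2 - sqrt(3)y/2, sqrt(3)x/2 + y/2).
Substitute the transformed coordinates into each option and compare with the original:
(A) xy  ->  (x/2 - sqrt(3)y/2)(sqrt(3)x/2 + y/2) = sqrt(3)x^2/4 - xy/2 - sqrt(3)y^2/4   [differs from xy: not invariant]
(B) x^2 + xy + y^2  ->  (x/2 - sqrt(3)y/2)^2 + (x/2 - sqrt(3)y/2)(sqrt(3)x/2 + y/2) + (sqrt(3)x/2 + y/2)^2 = sqrt(3)x^2/4 + x^2 - xy/2 - sqrt(3)y^2/4 + y^2   [differs from x^2 + xy + y^2: not invariant]
(C) x^2 - y^2  ->  (x/2 - sqrt(3)y/2)^2 - (sqrt(3)x/2 + y/2)^2 = -x^2/2 - sqrt(3)xy + y^2/2   [differs from x^2 - y^2: not invariant]
(D) x^2 + y^2  ->  (x/2 - sqrt(3)y/2)^2 + (sqrt(3)x/2 + y/2)^2 = x^2 + y^2   [equals x^2 + y^2: invariant]

Only option (D), x^2 + y^2, is unchanged by the transformation.
x^2 + y^2 is the squared distance from the origin, which rotations preserve.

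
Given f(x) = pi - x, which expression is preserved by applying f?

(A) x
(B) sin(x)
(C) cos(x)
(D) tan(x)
B

For f(x) = pi - x:
sin(pi - x) = sin(x), so sine is invariant under this transformation.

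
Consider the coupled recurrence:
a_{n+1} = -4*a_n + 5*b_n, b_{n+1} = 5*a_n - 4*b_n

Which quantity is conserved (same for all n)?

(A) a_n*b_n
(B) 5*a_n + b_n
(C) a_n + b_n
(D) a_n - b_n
C

Replace a_n by a_{n+1} = -4*a_n + 5*b_n and b_n by b_{n+1} = 5*a_n - 4*b_n in each option and simplify:
(A) a_n*b_n  ->  (-4*a_n + 5*b_n)*(5*a_n - 4*b_n) = -20*a_n^2 + 41*a_n*b_n - 20*b_n^2   [not conserved]
(B) 5*a_n + b_n  ->  5*(-4*a_n + 5*b_n) + (5*a_n - 4*b_n) = -15*a_n + 21*b_n   [not conserved]
(C) a_n + b_n  ->  (-4*a_n + 5*b_n) + (5*a_n - 4*b_n) = a_n + b_n   [conserved]
(D) a_n - b_n  ->  (-4*a_n + 5*b_n) - (5*a_n - 4*b_n) = -9*a_n + 9*b_n   [not conserved]

Only (C) a_n + b_n returns to itself after one step, so it is the conserved quantity.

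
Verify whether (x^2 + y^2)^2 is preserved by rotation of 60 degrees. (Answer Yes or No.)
Yes

Applying rotation by 60 degrees: x' = x*cos(60 degrees) - y*sin(60 degrees) = x/2 - sqrt(3)y/2, y' = x*sin(60 degrees) + y*cos(60 degrees) = sqrt(3)x/2 + y/2

Substituting into (x^2 + y^2)^2:
((x/2 - sqrt(3)y/2)^2 + (sqrt(3)x/2 + y/2)^2)^2
= x^4 + 2x^2y^2 + y^4 = (x^2 + y^2)^2

This equals the original expression (x^2 + y^2)^2, so it IS invariant.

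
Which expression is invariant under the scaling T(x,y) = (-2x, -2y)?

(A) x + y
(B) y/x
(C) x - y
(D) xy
B

Under the uniform scaling T(x,y) = (-2x, -2y):
Substitute the transformed coordinates into each option and compare with the original:
(A) x + y  ->  (-2x) + (-2y) = -2x - 2y   [differs from x + y: not invariant]
(B) y/x  ->  (-2y)/(-2x) = y/x   [equals y/x: invariant]
(C) x - y  ->  (-2x) - (-2y) = -2x + 2y   [differs from x - y: not invariant]
(D) xy  ->  (-2x)(-2y) = 4xy   [differs from xy: not invariant]

Only option (B), y/x, is unchanged by the transformation.
The common factor -2 cancels in a ratio of coordinates, while sums, products and sums of squares pick up factors of -2 or 4.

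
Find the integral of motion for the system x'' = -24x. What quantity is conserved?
E = (x')^2 + 24x^2

Multiply the equation by x':
x' * x'' = -24x * x'
The left side is d/dt[(x')^2/2] and the right side is d/dt[-24x^2/2], so
d/dt[(x')^2/2 + 24x^2/2] = 0, i.e. (x')^2/2 + 24x^2/2 = constant.
Multiplying by 2, the integral of motion is E = (x')^2 + 24x^2.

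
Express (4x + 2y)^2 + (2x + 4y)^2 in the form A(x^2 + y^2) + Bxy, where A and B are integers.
20(x^2 + y^2) + 32xy

Expanding: (4x + 2y)^2 = 16x^2 + 16xy + 4y^2
(2x + 4y)^2 = 4x^2 + 16xy + 16y^2
Sum = (16+4)(x^2+y^2) + 32xy = 20(x^2 + y^2) + 32xy
This is symmetric in x and y.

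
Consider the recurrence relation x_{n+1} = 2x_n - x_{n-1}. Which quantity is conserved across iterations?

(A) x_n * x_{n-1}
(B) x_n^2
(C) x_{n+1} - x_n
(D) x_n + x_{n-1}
C

For the recurrence x_{n+1} = 2x_n - x_{n-1}:

If x_{n+1} = 2x_n - x_{n-1}, then:
x_{n+1} - x_n = x_n - x_{n-1}
The first difference is constant throughout the sequence.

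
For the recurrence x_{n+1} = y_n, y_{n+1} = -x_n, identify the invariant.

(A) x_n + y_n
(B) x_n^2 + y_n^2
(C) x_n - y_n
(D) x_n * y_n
B

For the recurrence x_{n+1} = y_n, y_{n+1} = -x_n:

x_{n+1}^2 + y_{n+1}^2 = y_n^2 + (-x_n)^2 = x_n^2 + y_n^2
The sum of squares is conserved (like energy in a harmonic oscillator).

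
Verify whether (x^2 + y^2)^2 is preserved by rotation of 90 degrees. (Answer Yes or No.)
Yes

Applying rotation by 90 degrees: x' = x*cos(90 degrees) - y*sin(90 degrees) = -y, y' = x*sin(90 degrees) + y*cos(90 degrees) = x

Substituting into (x^2 + y^2)^2:
((-y)^2 + (x)^2)^2
= x^4 + 2x^2y^2 + y^4 = (x^2 + y^2)^2

This equals the original expression (x^2 + y^2)^2, so it IS invariant.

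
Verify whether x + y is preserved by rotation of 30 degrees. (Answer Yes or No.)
No

Applying rotation by 30 degrees: x' = x*cos(30 degrees) - y*sin(30 degrees) = sqrt(3)x/2 - y/2, y' = x*sin(30 degrees) + y*cos(30 degrees) = x/2 + sqrt(3)y/2

Substituting into x + y:
(sqrt(3)x/2 - y/2) + (x/2 + sqrt(3)y/2)
= x/2 + sqrt(3)x/2 - y/2 + sqrt(3)y/2

This differs from the original expression x + y, so it is NOT invariant.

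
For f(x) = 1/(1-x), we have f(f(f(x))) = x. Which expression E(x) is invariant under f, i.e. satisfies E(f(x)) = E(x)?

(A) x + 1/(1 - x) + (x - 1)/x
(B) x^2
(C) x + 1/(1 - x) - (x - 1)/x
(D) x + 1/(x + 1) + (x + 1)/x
A

Replace x by f(x) = 1/(1 - x) in each option and simplify. As a quick numerical cross-check, also compare E(4) with E(f(4)) = E(-1/3).

(A) x + 1/(1 - x) + (x - 1)/x  ->  (1/(1 - x)) + 1/(1 - (1/(1 - x))) + ((1/(1 - x)) - 1)/(1/(1 - x)), which simplifies back to x + 1/(1 - x) + (x - 1)/x; check: E(4) = 53/12, E(-1/3) = 53/12.   [invariant]
(B) x^2  ->  (1/(1 - x))^2 = (x - 1)^(-2); check: E(4) = 16 but E(-1/3) = 1/9.   [not invariant]
(C) x + 1/(1 - x) - (x - 1)/x  ->  (1/(1 - x)) + 1/(1 - (1/(1 - x))) - ((1/(1 - x)) - 1)/(1/(1 - x)) = (x^2(1 - x) - x + (x - 1)^2)/(x(x - 1)); check: E(4) = 35/12 but E(-1/3) = -43/12.   [not invariant]
(D) x + 1/(x + 1) + (x + 1)/x  ->  (1/(1 - x)) + 1/((1/(1 - x)) + 1) + ((1/(1 - x)) + 1)/(1/(1 - x)) = (-x^3 + 6x^2 - 11x + 7)/(x^2 - 3x + 2); check: E(4) = 109/20 but E(-1/3) = -5/6.   [not invariant]

Only (A) is unchanged. Indeed f(f(x)) = 1/(1 - 1/(1-x)) = (1-x)/(-x) = (x-1)/x, so E(x) = x + f(x) + f(f(x)) is the sum over the whole 3-cycle; applying f just permutes the three terms cyclically (x -> f(x) -> f(f(x)) -> x), leaving the sum unchanged.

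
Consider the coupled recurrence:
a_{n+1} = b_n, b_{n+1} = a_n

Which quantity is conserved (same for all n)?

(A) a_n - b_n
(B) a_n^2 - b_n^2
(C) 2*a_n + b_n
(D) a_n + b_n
D

Replace a_n by a_{n+1} = b_n and b_n by b_{n+1} = a_n in each option and simplify:
(A) a_n - b_n  ->  (b_n) - (a_n) = -a_n + b_n   [not conserved]
(B) a_n^2 - b_n^2  ->  (b_n)^2 - (a_n)^2 = -a_n^2 + b_n^2   [not conserved]
(C) 2*a_n + b_n  ->  2*(b_n) + (a_n) = a_n + 2*b_n   [not conserved]
(D) a_n + b_n  ->  (b_n) + (a_n) = a_n + b_n   [conserved]

Only (D) a_n + b_n returns to itself after one step, so it is the conserved quantity.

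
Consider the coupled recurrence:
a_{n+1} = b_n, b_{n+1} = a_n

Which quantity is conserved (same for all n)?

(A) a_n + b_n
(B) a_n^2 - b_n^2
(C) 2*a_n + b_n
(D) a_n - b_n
A

Replace a_n by a_{n+1} = b_n and b_n by b_{n+1} = a_n in each option and simplify:
(A) a_n + b_n  ->  (b_n) + (a_n) = a_n + b_n   [conserved]
(B) a_n^2 - b_n^2  ->  (b_n)^2 - (a_n)^2 = -a_n^2 + b_n^2   [not conserved]
(C) 2*a_n + b_n  ->  2*(b_n) + (a_n) = a_n + 2*b_n   [not conserved]
(D) a_n - b_n  ->  (b_n) - (a_n) = -a_n + b_n   [not conserved]

Only (A) a_n + b_n returns to itself after one step, so it is the conserved quantity.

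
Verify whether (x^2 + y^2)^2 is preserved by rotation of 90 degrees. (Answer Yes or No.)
Yes

Applying rotation by 90 degrees: x' = x*cos(90 degrees) - y*sin(90 degrees) = -y, y' = x*sin(90 degrees) + y*cos(90 degrees) = x

Substituting into (x^2 + y^2)^2:
((-y)^2 + (x)^2)^2
= x^4 + 2x^2y^2 + y^4 = (x^2 + y^2)^2

This equals the original expression (x^2 + y^2)^2, so it IS invariant.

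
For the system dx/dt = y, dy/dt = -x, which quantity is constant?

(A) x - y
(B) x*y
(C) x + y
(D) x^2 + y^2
D

A first integral I satisfies dI/dt = 0 along every solution. Differentiate each option and use the equation of motion:
(A) d/dt[x - y] = y - (-x) = x + y, not identically 0
(B) d/dt[x*y] = (dx/dt)y + x(dy/dt) = y^2 - x^2, not identically 0
(C) d/dt[x + y] = y + (-x) = y - x, not identically 0
(D) d/dt[x^2 + y^2] = 2x*dx/dt + 2y*dy/dt = 2x*y + 2y*(-x) = 0

Only (D) has zero time-derivative. So x^2 + y^2 (the squared radius; trajectories are circles) is the conserved quantity.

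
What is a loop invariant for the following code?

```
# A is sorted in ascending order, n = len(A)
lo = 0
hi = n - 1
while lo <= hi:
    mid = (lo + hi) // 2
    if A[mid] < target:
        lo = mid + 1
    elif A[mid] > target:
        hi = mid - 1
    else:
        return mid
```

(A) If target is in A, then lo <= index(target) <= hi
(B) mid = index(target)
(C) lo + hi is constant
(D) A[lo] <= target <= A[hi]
A

A loop invariant must hold before the first iteration and be re-established by every execution of the body.

(A) If target is in A, then lo <= index(target) <= hi: Before the loop [lo, hi] = [0, n-1] covers every index. When A[mid] < target, sortedness puts target strictly to the right of mid, so setting lo = mid + 1 keeps index(target) in [lo, hi]; symmetrically for hi = mid - 1. Hence 'if target is in A then lo <= index(target) <= hi' holds after every iteration, and when lo > hi it proves target is absent.

The other options fail:
(B) mid = index(target): mid is just the current probe; it equals index(target) only on the iteration that returns.
(C) lo + hi is constant: each iteration moves exactly one of lo, hi, so lo + hi changes (e.g. 0 + (n-1) becomes (mid+1) + (n-1)).
(D) A[lo] <= target <= A[hi]: fails when target is not in A (e.g. target < A[0] already violates it before the loop), so it is not maintained in general.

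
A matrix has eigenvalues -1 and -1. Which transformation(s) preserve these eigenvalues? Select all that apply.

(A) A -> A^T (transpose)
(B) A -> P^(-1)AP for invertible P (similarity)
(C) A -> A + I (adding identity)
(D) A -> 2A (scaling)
A and B

Eigenvalues are preserved by:
1. Similarity transformations: A -> P^(-1)AP (same characteristic polynomial)
2. Transpose: A^T has the same eigenvalues as A

Eigenvalues are NOT preserved by:
- Adding identity: eigenvalues become -1+1, -1+1
- Scaling: eigenvalues become -2, -2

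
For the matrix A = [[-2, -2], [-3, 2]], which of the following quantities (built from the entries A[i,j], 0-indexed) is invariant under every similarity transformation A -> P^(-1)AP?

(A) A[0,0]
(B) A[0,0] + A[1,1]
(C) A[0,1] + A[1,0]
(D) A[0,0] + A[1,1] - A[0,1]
B

A[0,0] + A[1,1] is the trace of A. By the cyclic property of the trace, tr(P^(-1)AP) = tr(APP^(-1)) = tr(A), so it is the same for every matrix similar to A.

The other combinations are not similarity invariants. For example, take P = [[1, 1], [0, 1]] (det P = 1), so P^(-1) = [[1, -1], [0, 1]] and
B = P^(-1)AP = [[1, -3], [-3, -1]].
Evaluating each option on A and on B:
(A) A[0,0]: -2 for A, 1 for B -> changes
(B) A[0,0] + A[1,1]: 0 for A, 0 for B -> unchanged
(C) A[0,1] + A[1,0]: -5 for A, -6 for B -> changes
(D) A[0,0] + A[1,1] - A[0,1]: 2 for A, 3 for B -> changes

Only (B) A[0,0] + A[1,1] = 0 survives (and it does so for every P, not just this one), so it is the invariant.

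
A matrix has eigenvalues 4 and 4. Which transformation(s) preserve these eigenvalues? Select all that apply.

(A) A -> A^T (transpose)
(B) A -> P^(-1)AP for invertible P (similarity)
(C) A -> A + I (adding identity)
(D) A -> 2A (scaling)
A and B

Eigenvalues are preserved by:
1. Similarity transformations: A -> P^(-1)AP (same characteristic polynomial)
2. Transpose: A^T has the same eigenvalues as A

Eigenvalues are NOT preserved by:
- Adding identity: eigenvalues become 4+1, 4+1
- Scaling: eigenvalues become 8, 8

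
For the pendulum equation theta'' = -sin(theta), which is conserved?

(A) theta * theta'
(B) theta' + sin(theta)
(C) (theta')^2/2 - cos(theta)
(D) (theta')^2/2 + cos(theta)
C

A first integral I satisfies dI/dt = 0 along every solution. Differentiate each option and use the equation of motion:
(A) d/dt[theta * theta'] = (theta')^2 + theta theta'' = (theta')^2 - theta sin(theta), not identically 0
(B) d/dt[theta' + sin(theta)] = theta'' + cos(theta) theta' = -sin(theta) + theta' cos(theta), not identically 0
(C) d/dt[(theta')^2/2 - cos(theta)] = theta' theta'' + sin(theta) theta' = theta'(-sin(theta)) + theta' sin(theta) = 0
(D) d/dt[(theta')^2/2 + cos(theta)] = theta' theta'' - sin(theta) theta' = -2 theta' sin(theta), not identically 0

Only (C) has zero time-derivative. This is the total energy: kinetic (theta')^2/2 plus potential -cos(theta).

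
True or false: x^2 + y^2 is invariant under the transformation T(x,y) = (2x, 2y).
False

Substitute T(x,y) = (2x, 2y) into the expression and compare with the original.

Original: x^2 + y^2
After applying T: (2x)^2 + (2y)^2 = 4x^2 + 4y^2

This differs from the original x^2 + y^2 (difference: 3x^2 + 3y^2), so the expression is NOT invariant.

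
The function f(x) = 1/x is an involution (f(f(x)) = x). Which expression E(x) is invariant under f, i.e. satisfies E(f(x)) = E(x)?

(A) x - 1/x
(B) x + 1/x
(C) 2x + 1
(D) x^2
B

Replace x by f(x) = 1/x in each option and simplify. As a quick numerical cross-check, also compare E(4) with E(f(4)) = E(1/4).

(A) x - 1/x  ->  (1/x) - 1/(1/x) = -x + 1/x; check: E(4) = 15/4 but E(1/4) = -15/4.   [not invariant]
(B) x + 1/x  ->  (1/x) + 1/(1/x), which simplifies back to x + 1/x; check: E(4) = 17/4, E(1/4) = 17/4.   [invariant]
(C) 2x + 1  ->  2(1/x) + 1 = (x + 2)/x; check: E(4) = 9 but E(1/4) = 3/2.   [not invariant]
(D) x^2  ->  (1/x)^2 = x^(-2); check: E(4) = 16 but E(1/4) = 1/16.   [not invariant]

Only (B) is unchanged. E is symmetric under swapping x with f(x) = 1/x, which is exactly what an involution does.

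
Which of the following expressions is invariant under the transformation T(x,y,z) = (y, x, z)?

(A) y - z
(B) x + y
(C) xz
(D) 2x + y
B

Apply T(x,y,z) = (y, x, z) to each option, i.e. replace (x, y, z) by the transformed coordinates.
Substitute the transformed coordinates into each option and compare with the original:
(A) y - z  ->  (x) - (z) = x - z   [differs from y - z: not invariant]
(B) x + y  ->  (y) + (x) = x + y   [equals x + y: invariant]
(C) xz  ->  (y)(z) = yz   [differs from xz: not invariant]
(D) 2x + y  ->  2(y) + (x) = x + 2y   [differs from 2x + y: not invariant]

Only option (B), x + y, is unchanged by the transformation.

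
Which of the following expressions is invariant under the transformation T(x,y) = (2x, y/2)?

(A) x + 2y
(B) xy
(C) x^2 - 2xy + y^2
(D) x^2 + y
B

An expression E(x,y) is invariant under T if E(T(x,y)) = E(x,y). Here T(x,y) = (2x, y/2).
Substitute the transformed coordinates into each option and compare with the original:
(A) x + 2y  ->  (2x) + 2(y/2) = 2x + y   [differs from x + 2y: not invariant]
(B) xy  ->  (2x)(y/2) = xy   [equals xy: invariant]
(C) x^2 - 2xy + y^2  ->  (2x)^2 - 2(2x)(y/2) + (y/2)^2 = 4x^2 - 2xy + y^2/4   [differs from x^2 - 2xy + y^2: not invariant]
(D) x^2 + y  ->  (2x)^2 + (y/2) = 4x^2 + y/2   [differs from x^2 + y: not invariant]

Only option (B), xy, is unchanged by the transformation.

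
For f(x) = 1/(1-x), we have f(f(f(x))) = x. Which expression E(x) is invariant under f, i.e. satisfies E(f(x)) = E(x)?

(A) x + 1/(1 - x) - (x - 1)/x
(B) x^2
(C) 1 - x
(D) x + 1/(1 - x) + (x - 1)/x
D

Replace x by f(x) = 1/(1 - x) in each option and simplify. As a quick numerical cross-check, also compare E(5) with E(f(5)) = E(-1/4).

(A) x + 1/(1 - x) - (x - 1)/x  ->  (1/(1 - x)) + 1/(1 - (1/(1 - x))) - ((1/(1 - x)) - 1)/(1/(1 - x)) = (x^2(1 - x) - x + (x - 1)^2)/(x(x - 1)); check: E(5) = 79/20 but E(-1/4) = -89/20.   [not invariant]
(B) x^2  ->  (1/(1 - x))^2 = (x - 1)^(-2); check: E(5) = 25 but E(-1/4) = 1/16.   [not invariant]
(C) 1 - x  ->  1 - (1/(1 - x)) = x/(x - 1); check: E(5) = -4 but E(-1/4) = 5/4.   [not invariant]
(D) x + 1/(1 - x) + (x - 1)/x  ->  (1/(1 - x)) + 1/(1 - (1/(1 - x))) + ((1/(1 - x)) - 1)/(1/(1 - x)), which simplifies back to x + 1/(1 - x) + (x - 1)/x; check: E(5) = 111/20, E(-1/4) = 111/20.   [invariant]

Only (D) is unchanged. Indeed f(f(x)) = 1/(1 - 1/(1-x)) = (1-x)/(-x) = (x-1)/x, so E(x) = x + f(x) + f(f(x)) is the sum over the whole 3-cycle; applying f just permutes the three terms cyclically (x -> f(x) -> f(f(x)) -> x), leaving the sum unchanged.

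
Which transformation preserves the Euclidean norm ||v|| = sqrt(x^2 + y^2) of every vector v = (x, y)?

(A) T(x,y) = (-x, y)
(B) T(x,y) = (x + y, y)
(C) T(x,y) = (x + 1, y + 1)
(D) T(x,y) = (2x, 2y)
A

A transformation preserves a norm if ||T(v)|| = ||v|| for every v; a single vector where the norm changes rules an option out.

(A) T(x,y) = (-x, y): preserves the norm -- it is an orthogonal map (a rotation/reflection), and (-x)^2 + (y)^2 simplifies to x^2 + y^2.
(B) T(x,y) = (x + y, y): v = (0, 1) has norm sqrt((0)^2 + (1)^2) = 1, but T(v) = (1, 1) has norm sqrt(2) -- not preserved.
(C) T(x,y) = (x + 1, y + 1): v = (1, 0) has norm sqrt((1)^2 + (0)^2) = 1, but T(v) = (2, 1) has norm sqrt(5) -- not preserved.
(D) T(x,y) = (2x, 2y): v = (1, 0) has norm sqrt((1)^2 + (0)^2) = 1, but T(v) = (2, 0) has norm 2 -- not preserved.

Therefore the answer is (A).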